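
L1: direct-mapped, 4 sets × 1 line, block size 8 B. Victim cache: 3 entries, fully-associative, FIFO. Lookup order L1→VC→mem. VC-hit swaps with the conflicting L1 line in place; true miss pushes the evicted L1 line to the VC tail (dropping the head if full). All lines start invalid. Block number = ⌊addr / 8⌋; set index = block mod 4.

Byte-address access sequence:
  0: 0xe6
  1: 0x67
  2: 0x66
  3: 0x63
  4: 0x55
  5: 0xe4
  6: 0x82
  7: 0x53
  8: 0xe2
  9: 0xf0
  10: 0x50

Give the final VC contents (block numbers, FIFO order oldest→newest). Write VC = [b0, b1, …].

#0 0xe6→b28/s0 MISS; vc=[]
#1 0x67→b12/s0 MISS; vc=[28]
#2 0x66→b12/s0 L1-HIT; vc=[28]
#3 0x63→b12/s0 L1-HIT; vc=[28]
#4 0x55→b10/s2 MISS; vc=[28]
#5 0xe4→b28/s0 VC-HIT; vc=[12]
#6 0x82→b16/s0 MISS; vc=[12,28]
#7 0x53→b10/s2 L1-HIT; vc=[12,28]
#8 0xe2→b28/s0 VC-HIT; vc=[12,16]
#9 0xf0→b30/s2 MISS; vc=[12,16,10]
#10 0x50→b10/s2 VC-HIT; vc=[12,16,30]

VC = [12, 16, 30]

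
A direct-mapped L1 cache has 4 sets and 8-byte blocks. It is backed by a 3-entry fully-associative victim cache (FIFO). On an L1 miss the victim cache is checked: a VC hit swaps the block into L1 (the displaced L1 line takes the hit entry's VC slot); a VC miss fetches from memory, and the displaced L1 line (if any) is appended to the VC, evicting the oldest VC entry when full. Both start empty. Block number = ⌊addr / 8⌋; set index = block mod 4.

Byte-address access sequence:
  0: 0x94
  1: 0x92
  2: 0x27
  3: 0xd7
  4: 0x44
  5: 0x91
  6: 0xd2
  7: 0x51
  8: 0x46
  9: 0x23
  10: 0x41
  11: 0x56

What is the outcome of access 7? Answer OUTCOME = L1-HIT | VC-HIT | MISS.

OUTCOME = MISS

  [0] addr=0x94 blk=18 s=2: MISS | VC []
  [1] addr=0x92 blk=18 s=2: L1-HIT | VC []
  [2] addr=0x27 blk=4 s=0: MISS | VC []
  [3] addr=0xd7 blk=26 s=2: MISS | VC [18]
  [4] addr=0x44 blk=8 s=0: MISS | VC [18, 4]
  [5] addr=0x91 blk=18 s=2: VC-HIT | VC [26, 4]
  [6] addr=0xd2 blk=26 s=2: VC-HIT | VC [18, 4]
  [7] addr=0x51 blk=10 s=2: MISS | VC [18, 4, 26]
  [8] addr=0x46 blk=8 s=0: L1-HIT | VC [18, 4, 26]
  [9] addr=0x23 blk=4 s=0: VC-HIT | VC [18, 8, 26]
  [10] addr=0x41 blk=8 s=0: VC-HIT | VC [18, 4, 26]
  [11] addr=0x56 blk=10 s=2: L1-HIT | VC [18, 4, 26]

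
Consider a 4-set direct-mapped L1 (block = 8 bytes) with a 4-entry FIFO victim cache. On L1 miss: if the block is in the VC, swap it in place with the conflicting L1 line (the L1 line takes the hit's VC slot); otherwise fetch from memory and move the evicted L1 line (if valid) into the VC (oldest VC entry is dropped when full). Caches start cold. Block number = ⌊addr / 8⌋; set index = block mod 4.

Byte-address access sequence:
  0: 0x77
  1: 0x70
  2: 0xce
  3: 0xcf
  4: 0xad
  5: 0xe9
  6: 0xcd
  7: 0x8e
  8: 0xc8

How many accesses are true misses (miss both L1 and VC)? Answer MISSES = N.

MISSES = 5

  [0] addr=0x77 blk=14 s=2: MISS | VC []
  [1] addr=0x70 blk=14 s=2: L1-HIT | VC []
  [2] addr=0xce blk=25 s=1: MISS | VC []
  [3] addr=0xcf blk=25 s=1: L1-HIT | VC []
  [4] addr=0xad blk=21 s=1: MISS | VC [25]
  [5] addr=0xe9 blk=29 s=1: MISS | VC [25, 21]
  [6] addr=0xcd blk=25 s=1: VC-HIT | VC [29, 21]
  [7] addr=0x8e blk=17 s=1: MISS | VC [29, 21, 25]
  [8] addr=0xc8 blk=25 s=1: VC-HIT | VC [29, 21, 17]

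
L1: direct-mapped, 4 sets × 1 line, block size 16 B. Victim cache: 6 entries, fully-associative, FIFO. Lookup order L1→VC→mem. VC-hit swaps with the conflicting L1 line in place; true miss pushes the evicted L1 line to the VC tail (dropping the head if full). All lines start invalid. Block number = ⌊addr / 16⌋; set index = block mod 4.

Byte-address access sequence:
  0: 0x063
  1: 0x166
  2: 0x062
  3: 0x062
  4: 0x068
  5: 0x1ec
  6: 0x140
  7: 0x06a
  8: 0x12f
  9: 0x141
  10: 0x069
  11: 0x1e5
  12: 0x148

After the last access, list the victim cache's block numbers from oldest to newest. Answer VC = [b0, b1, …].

#0 0x63→b6/s2 MISS; vc=[]
#1 0x166→b22/s2 MISS; vc=[6]
#2 0x62→b6/s2 VC-HIT; vc=[22]
#3 0x62→b6/s2 L1-HIT; vc=[22]
#4 0x68→b6/s2 L1-HIT; vc=[22]
#5 0x1ec→b30/s2 MISS; vc=[22,6]
#6 0x140→b20/s0 MISS; vc=[22,6]
#7 0x6a→b6/s2 VC-HIT; vc=[22,30]
#8 0x12f→b18/s2 MISS; vc=[22,30,6]
#9 0x141→b20/s0 L1-HIT; vc=[22,30,6]
#10 0x69→b6/s2 VC-HIT; vc=[22,30,18]
#11 0x1e5→b30/s2 VC-HIT; vc=[22,6,18]
#12 0x148→b20/s0 L1-HIT; vc=[22,6,18]

VC = [22, 6, 18]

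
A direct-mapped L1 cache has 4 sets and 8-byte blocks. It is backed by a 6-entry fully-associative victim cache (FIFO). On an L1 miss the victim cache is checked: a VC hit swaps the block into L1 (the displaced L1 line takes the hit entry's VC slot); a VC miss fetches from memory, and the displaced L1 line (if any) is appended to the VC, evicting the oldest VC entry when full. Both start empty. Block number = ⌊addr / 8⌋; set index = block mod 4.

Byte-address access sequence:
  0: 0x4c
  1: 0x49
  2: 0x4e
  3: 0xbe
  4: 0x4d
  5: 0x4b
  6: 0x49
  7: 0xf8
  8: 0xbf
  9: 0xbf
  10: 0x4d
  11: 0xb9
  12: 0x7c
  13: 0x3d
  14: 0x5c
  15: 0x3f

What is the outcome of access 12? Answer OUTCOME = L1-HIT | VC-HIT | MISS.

OUTCOME = MISS

  [0] addr=0x4c blk=9 s=1: MISS | VC []
  [1] addr=0x49 blk=9 s=1: L1-HIT | VC []
  [2] addr=0x4e blk=9 s=1: L1-HIT | VC []
  [3] addr=0xbe blk=23 s=3: MISS | VC []
  [4] addr=0x4d blk=9 s=1: L1-HIT | VC []
  [5] addr=0x4b blk=9 s=1: L1-HIT | VC []
  [6] addr=0x49 blk=9 s=1: L1-HIT | VC []
  [7] addr=0xf8 blk=31 s=3: MISS | VC [23]
  [8] addr=0xbf blk=23 s=3: VC-HIT | VC [31]
  [9] addr=0xbf blk=23 s=3: L1-HIT | VC [31]
  [10] addr=0x4d blk=9 s=1: L1-HIT | VC [31]
  [11] addr=0xb9 blk=23 s=3: L1-HIT | VC [31]
  [12] addr=0x7c blk=15 s=3: MISS | VC [31, 23]
  [13] addr=0x3d blk=7 s=3: MISS | VC [31, 23, 15]
  [14] addr=0x5c blk=11 s=3: MISS | VC [31, 23, 15, 7]
  [15] addr=0x3f blk=7 s=3: VC-HIT | VC [31, 23, 15, 11]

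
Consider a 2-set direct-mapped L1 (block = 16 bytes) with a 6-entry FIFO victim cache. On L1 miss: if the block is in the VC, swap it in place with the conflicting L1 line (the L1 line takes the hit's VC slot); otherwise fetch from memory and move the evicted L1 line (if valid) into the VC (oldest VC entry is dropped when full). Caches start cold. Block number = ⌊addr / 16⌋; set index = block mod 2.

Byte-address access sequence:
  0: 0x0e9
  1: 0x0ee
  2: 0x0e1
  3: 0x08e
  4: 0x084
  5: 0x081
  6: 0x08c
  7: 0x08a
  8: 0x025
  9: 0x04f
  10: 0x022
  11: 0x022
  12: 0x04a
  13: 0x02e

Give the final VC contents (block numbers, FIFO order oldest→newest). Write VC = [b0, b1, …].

  [0] addr=0xe9 blk=14 s=0: MISS | VC []
  [1] addr=0xee blk=14 s=0: L1-HIT | VC []
  [2] addr=0xe1 blk=14 s=0: L1-HIT | VC []
  [3] addr=0x8e blk=8 s=0: MISS | VC [14]
  [4] addr=0x84 blk=8 s=0: L1-HIT | VC [14]
  [5] addr=0x81 blk=8 s=0: L1-HIT | VC [14]
  [6] addr=0x8c blk=8 s=0: L1-HIT | VC [14]
  [7] addr=0x8a blk=8 s=0: L1-HIT | VC [14]
  [8] addr=0x25 blk=2 s=0: MISS | VC [14, 8]
  [9] addr=0x4f blk=4 s=0: MISS | VC [14, 8, 2]
  [10] addr=0x22 blk=2 s=0: VC-HIT | VC [14, 8, 4]
  [11] addr=0x22 blk=2 s=0: L1-HIT | VC [14, 8, 4]
  [12] addr=0x4a blk=4 s=0: VC-HIT | VC [14, 8, 2]
  [13] addr=0x2e blk=2 s=0: VC-HIT | VC [14, 8, 4]

VC = [14, 8, 4]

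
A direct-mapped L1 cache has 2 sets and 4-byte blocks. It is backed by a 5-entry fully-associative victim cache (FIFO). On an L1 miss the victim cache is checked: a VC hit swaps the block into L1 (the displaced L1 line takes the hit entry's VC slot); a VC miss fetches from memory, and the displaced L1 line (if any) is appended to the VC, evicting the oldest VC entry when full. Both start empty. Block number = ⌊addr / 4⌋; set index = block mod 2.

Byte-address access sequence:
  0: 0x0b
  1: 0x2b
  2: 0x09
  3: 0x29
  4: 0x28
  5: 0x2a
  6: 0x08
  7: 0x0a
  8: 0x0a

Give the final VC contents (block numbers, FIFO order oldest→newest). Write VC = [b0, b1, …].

VC = [10]

#0 0xb→b2/s0 MISS; vc=[]
#1 0x2b→b10/s0 MISS; vc=[2]
#2 0x9→b2/s0 VC-HIT; vc=[10]
#3 0x29→b10/s0 VC-HIT; vc=[2]
#4 0x28→b10/s0 L1-HIT; vc=[2]
#5 0x2a→b10/s0 L1-HIT; vc=[2]
#6 0x8→b2/s0 VC-HIT; vc=[10]
#7 0xa→b2/s0 L1-HIT; vc=[10]
#8 0xa→b2/s0 L1-HIT; vc=[10]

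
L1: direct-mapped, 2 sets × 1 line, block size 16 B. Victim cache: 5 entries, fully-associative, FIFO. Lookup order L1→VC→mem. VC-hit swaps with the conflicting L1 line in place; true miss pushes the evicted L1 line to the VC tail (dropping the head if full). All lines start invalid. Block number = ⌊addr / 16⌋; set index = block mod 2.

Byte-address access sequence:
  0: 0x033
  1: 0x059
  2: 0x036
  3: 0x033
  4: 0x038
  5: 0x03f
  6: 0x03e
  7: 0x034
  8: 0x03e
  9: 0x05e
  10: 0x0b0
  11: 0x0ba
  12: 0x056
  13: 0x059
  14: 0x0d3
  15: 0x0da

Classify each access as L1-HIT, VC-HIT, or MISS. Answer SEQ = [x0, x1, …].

  [0] addr=0x33 blk=3 s=1: MISS | VC []
  [1] addr=0x59 blk=5 s=1: MISS | VC [3]
  [2] addr=0x36 blk=3 s=1: VC-HIT | VC [5]
  [3] addr=0x33 blk=3 s=1: L1-HIT | VC [5]
  [4] addr=0x38 blk=3 s=1: L1-HIT | VC [5]
  [5] addr=0x3f blk=3 s=1: L1-HIT | VC [5]
  [6] addr=0x3e blk=3 s=1: L1-HIT | VC [5]
  [7] addr=0x34 blk=3 s=1: L1-HIT | VC [5]
  [8] addr=0x3e blk=3 s=1: L1-HIT | VC [5]
  [9] addr=0x5e blk=5 s=1: VC-HIT | VC [3]
  [10] addr=0xb0 blk=11 s=1: MISS | VC [3, 5]
  [11] addr=0xba blk=11 s=1: L1-HIT | VC [3, 5]
  [12] addr=0x56 blk=5 s=1: VC-HIT | VC [3, 11]
  [13] addr=0x59 blk=5 s=1: L1-HIT | VC [3, 11]
  [14] addr=0xd3 blk=13 s=1: MISS | VC [3, 11, 5]
  [15] addr=0xda blk=13 s=1: L1-HIT | VC [3, 11, 5]

SEQ = [MISS, MISS, VC-HIT, L1-HIT, L1-HIT, L1-HIT, L1-HIT, L1-HIT, L1-HIT, VC-HIT, MISS, L1-HIT, VC-HIT, L1-HIT, MISS, L1-HIT]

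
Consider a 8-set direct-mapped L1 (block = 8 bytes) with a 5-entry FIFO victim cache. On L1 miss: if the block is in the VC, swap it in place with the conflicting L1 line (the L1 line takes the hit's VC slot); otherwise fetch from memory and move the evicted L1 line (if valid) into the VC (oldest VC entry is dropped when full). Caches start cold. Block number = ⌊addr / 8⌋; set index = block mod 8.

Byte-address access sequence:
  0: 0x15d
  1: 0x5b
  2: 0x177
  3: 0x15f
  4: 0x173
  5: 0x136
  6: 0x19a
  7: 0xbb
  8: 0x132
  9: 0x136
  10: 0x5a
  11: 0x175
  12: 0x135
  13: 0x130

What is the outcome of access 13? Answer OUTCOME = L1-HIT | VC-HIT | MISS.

OUTCOME = L1-HIT

  [0] addr=0x15d blk=43 s=3: MISS | VC []
  [1] addr=0x5b blk=11 s=3: MISS | VC [43]
  [2] addr=0x177 blk=46 s=6: MISS | VC [43]
  [3] addr=0x15f blk=43 s=3: VC-HIT | VC [11]
  [4] addr=0x173 blk=46 s=6: L1-HIT | VC [11]
  [5] addr=0x136 blk=38 s=6: MISS | VC [11, 46]
  [6] addr=0x19a blk=51 s=3: MISS | VC [11, 46, 43]
  [7] addr=0xbb blk=23 s=7: MISS | VC [11, 46, 43]
  [8] addr=0x132 blk=38 s=6: L1-HIT | VC [11, 46, 43]
  [9] addr=0x136 blk=38 s=6: L1-HIT | VC [11, 46, 43]
  [10] addr=0x5a blk=11 s=3: VC-HIT | VC [51, 46, 43]
  [11] addr=0x175 blk=46 s=6: VC-HIT | VC [51, 38, 43]
  [12] addr=0x135 blk=38 s=6: VC-HIT | VC [51, 46, 43]
  [13] addr=0x130 blk=38 s=6: L1-HIT | VC [51, 46, 43]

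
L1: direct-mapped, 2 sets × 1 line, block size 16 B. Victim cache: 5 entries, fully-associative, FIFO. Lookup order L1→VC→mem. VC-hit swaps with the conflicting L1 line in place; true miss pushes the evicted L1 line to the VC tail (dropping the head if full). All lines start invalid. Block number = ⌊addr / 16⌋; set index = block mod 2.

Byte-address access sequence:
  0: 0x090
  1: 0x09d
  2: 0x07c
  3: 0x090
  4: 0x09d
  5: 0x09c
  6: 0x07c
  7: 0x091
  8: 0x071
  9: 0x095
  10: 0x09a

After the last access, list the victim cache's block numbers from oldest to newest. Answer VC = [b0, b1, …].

VC = [7]

0: 0x90 (blk 9, set 1) → MISS  vc=[]
1: 0x9d (blk 9, set 1) → L1-HIT  vc=[]
2: 0x7c (blk 7, set 1) → MISS  vc=[9]
3: 0x90 (blk 9, set 1) → VC-HIT  vc=[7]
4: 0x9d (blk 9, set 1) → L1-HIT  vc=[7]
5: 0x9c (blk 9, set 1) → L1-HIT  vc=[7]
6: 0x7c (blk 7, set 1) → VC-HIT  vc=[9]
7: 0x91 (blk 9, set 1) → VC-HIT  vc=[7]
8: 0x71 (blk 7, set 1) → VC-HIT  vc=[9]
9: 0x95 (blk 9, set 1) → VC-HIT  vc=[7]
10: 0x9a (blk 9, set 1) → L1-HIT  vc=[7]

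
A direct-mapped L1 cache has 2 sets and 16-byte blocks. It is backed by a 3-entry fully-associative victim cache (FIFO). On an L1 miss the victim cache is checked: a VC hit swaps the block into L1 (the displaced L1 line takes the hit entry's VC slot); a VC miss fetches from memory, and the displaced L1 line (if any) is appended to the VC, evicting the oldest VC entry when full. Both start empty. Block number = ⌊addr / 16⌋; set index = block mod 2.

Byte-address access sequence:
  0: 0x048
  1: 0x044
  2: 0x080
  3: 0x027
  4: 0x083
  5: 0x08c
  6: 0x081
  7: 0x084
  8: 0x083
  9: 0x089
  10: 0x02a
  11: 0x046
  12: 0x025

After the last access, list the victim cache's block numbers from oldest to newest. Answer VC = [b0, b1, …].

#0 0x48→b4/s0 MISS; vc=[]
#1 0x44→b4/s0 L1-HIT; vc=[]
#2 0x80→b8/s0 MISS; vc=[4]
#3 0x27→b2/s0 MISS; vc=[4,8]
#4 0x83→b8/s0 VC-HIT; vc=[4,2]
#5 0x8c→b8/s0 L1-HIT; vc=[4,2]
#6 0x81→b8/s0 L1-HIT; vc=[4,2]
#7 0x84→b8/s0 L1-HIT; vc=[4,2]
#8 0x83→b8/s0 L1-HIT; vc=[4,2]
#9 0x89→b8/s0 L1-HIT; vc=[4,2]
#10 0x2a→b2/s0 VC-HIT; vc=[4,8]
#11 0x46→b4/s0 VC-HIT; vc=[2,8]
#12 0x25→b2/s0 VC-HIT; vc=[4,8]

VC = [4, 8]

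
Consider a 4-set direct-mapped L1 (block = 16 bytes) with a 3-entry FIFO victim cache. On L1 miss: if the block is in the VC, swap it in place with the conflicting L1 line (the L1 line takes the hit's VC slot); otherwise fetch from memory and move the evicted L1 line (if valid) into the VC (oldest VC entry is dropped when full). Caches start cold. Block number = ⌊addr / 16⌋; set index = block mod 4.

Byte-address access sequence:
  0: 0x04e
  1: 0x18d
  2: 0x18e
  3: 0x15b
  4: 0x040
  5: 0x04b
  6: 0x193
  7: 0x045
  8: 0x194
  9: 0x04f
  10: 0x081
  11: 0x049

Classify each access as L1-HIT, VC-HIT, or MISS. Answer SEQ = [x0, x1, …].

0: 0x4e (blk 4, set 0) → MISS  vc=[]
1: 0x18d (blk 24, set 0) → MISS  vc=[4]
2: 0x18e (blk 24, set 0) → L1-HIT  vc=[4]
3: 0x15b (blk 21, set 1) → MISS  vc=[4]
4: 0x40 (blk 4, set 0) → VC-HIT  vc=[24]
5: 0x4b (blk 4, set 0) → L1-HIT  vc=[24]
6: 0x193 (blk 25, set 1) → MISS  vc=[24, 21]
7: 0x45 (blk 4, set 0) → L1-HIT  vc=[24, 21]
8: 0x194 (blk 25, set 1) → L1-HIT  vc=[24, 21]
9: 0x4f (blk 4, set 0) → L1-HIT  vc=[24, 21]
10: 0x81 (blk 8, set 0) → MISS  vc=[24, 21, 4]
11: 0x49 (blk 4, set 0) → VC-HIT  vc=[24, 21, 8]

SEQ = [MISS, MISS, L1-HIT, MISS, VC-HIT, L1-HIT, MISS, L1-HIT, L1-HIT, L1-HIT, MISS, VC-HIT]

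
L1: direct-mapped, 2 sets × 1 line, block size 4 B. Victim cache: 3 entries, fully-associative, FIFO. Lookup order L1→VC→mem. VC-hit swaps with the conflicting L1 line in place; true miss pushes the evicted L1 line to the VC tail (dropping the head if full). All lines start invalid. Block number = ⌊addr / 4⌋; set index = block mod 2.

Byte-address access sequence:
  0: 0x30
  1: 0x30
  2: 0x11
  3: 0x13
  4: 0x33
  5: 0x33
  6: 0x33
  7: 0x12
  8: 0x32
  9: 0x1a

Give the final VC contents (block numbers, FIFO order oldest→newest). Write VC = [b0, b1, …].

VC = [4, 12]

#0 0x30→b12/s0 MISS; vc=[]
#1 0x30→b12/s0 L1-HIT; vc=[]
#2 0x11→b4/s0 MISS; vc=[12]
#3 0x13→b4/s0 L1-HIT; vc=[12]
#4 0x33→b12/s0 VC-HIT; vc=[4]
#5 0x33→b12/s0 L1-HIT; vc=[4]
#6 0x33→b12/s0 L1-HIT; vc=[4]
#7 0x12→b4/s0 VC-HIT; vc=[12]
#8 0x32→b12/s0 VC-HIT; vc=[4]
#9 0x1a→b6/s0 MISS; vc=[4,12]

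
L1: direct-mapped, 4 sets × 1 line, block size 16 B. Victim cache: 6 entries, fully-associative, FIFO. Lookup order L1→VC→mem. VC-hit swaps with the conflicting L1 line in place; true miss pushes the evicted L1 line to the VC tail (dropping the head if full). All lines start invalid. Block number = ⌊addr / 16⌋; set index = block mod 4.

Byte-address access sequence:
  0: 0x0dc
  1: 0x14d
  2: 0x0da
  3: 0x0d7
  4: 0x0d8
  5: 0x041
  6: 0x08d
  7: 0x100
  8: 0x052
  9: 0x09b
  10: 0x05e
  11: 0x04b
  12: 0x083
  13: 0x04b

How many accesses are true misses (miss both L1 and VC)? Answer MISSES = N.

  [0] addr=0xdc blk=13 s=1: MISS | VC []
  [1] addr=0x14d blk=20 s=0: MISS | VC []
  [2] addr=0xda blk=13 s=1: L1-HIT | VC []
  [3] addr=0xd7 blk=13 s=1: L1-HIT | VC []
  [4] addr=0xd8 blk=13 s=1: L1-HIT | VC []
  [5] addr=0x41 blk=4 s=0: MISS | VC [20]
  [6] addr=0x8d blk=8 s=0: MISS | VC [20, 4]
  [7] addr=0x100 blk=16 s=0: MISS | VC [20, 4, 8]
  [8] addr=0x52 blk=5 s=1: MISS | VC [20, 4, 8, 13]
  [9] addr=0x9b blk=9 s=1: MISS | VC [20, 4, 8, 13, 5]
  [10] addr=0x5e blk=5 s=1: VC-HIT | VC [20, 4, 8, 13, 9]
  [11] addr=0x4b blk=4 s=0: VC-HIT | VC [20, 16, 8, 13, 9]
  [12] addr=0x83 blk=8 s=0: VC-HIT | VC [20, 16, 4, 13, 9]
  [13] addr=0x4b blk=4 s=0: VC-HIT | VC [20, 16, 8, 13, 9]

MISSES = 7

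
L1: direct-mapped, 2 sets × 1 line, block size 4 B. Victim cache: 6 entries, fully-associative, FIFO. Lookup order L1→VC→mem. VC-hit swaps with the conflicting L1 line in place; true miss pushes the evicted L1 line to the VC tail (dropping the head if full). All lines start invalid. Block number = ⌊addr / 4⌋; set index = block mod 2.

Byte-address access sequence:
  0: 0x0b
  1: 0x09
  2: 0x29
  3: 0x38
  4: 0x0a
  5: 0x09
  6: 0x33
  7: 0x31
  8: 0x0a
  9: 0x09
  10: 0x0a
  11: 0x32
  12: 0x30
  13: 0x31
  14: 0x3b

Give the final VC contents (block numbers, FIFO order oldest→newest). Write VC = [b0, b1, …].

#0 0xb→b2/s0 MISS; vc=[]
#1 0x9→b2/s0 L1-HIT; vc=[]
#2 0x29→b10/s0 MISS; vc=[2]
#3 0x38→b14/s0 MISS; vc=[2,10]
#4 0xa→b2/s0 VC-HIT; vc=[14,10]
#5 0x9→b2/s0 L1-HIT; vc=[14,10]
#6 0x33→b12/s0 MISS; vc=[14,10,2]
#7 0x31→b12/s0 L1-HIT; vc=[14,10,2]
#8 0xa→b2/s0 VC-HIT; vc=[14,10,12]
#9 0x9→b2/s0 L1-HIT; vc=[14,10,12]
#10 0xa→b2/s0 L1-HIT; vc=[14,10,12]
#11 0x32→b12/s0 VC-HIT; vc=[14,10,2]
#12 0x30→b12/s0 L1-HIT; vc=[14,10,2]
#13 0x31→b12/s0 L1-HIT; vc=[14,10,2]
#14 0x3b→b14/s0 VC-HIT; vc=[12,10,2]

VC = [12, 10, 2]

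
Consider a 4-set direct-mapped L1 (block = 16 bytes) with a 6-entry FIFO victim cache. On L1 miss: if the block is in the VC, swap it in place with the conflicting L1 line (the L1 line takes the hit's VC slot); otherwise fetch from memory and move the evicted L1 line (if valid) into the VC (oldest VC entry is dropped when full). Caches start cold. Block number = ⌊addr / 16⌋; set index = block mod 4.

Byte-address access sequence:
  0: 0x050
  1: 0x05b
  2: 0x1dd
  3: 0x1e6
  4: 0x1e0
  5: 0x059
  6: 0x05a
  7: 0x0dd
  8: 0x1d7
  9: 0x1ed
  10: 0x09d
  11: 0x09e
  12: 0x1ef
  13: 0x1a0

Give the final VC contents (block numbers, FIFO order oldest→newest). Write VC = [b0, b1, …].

VC = [13, 5, 29, 30]

0: 0x50 (blk 5, set 1) → MISS  vc=[]
1: 0x5b (blk 5, set 1) → L1-HIT  vc=[]
2: 0x1dd (blk 29, set 1) → MISS  vc=[5]
3: 0x1e6 (blk 30, set 2) → MISS  vc=[5]
4: 0x1e0 (blk 30, set 2) → L1-HIT  vc=[5]
5: 0x59 (blk 5, set 1) → VC-HIT  vc=[29]
6: 0x5a (blk 5, set 1) → L1-HIT  vc=[29]
7: 0xdd (blk 13, set 1) → MISS  vc=[29, 5]
8: 0x1d7 (blk 29, set 1) → VC-HIT  vc=[13, 5]
9: 0x1ed (blk 30, set 2) → L1-HIT  vc=[13, 5]
10: 0x9d (blk 9, set 1) → MISS  vc=[13, 5, 29]
11: 0x9e (blk 9, set 1) → L1-HIT  vc=[13, 5, 29]
12: 0x1ef (blk 30, set 2) → L1-HIT  vc=[13, 5, 29]
13: 0x1a0 (blk 26, set 2) → MISS  vc=[13, 5, 29, 30]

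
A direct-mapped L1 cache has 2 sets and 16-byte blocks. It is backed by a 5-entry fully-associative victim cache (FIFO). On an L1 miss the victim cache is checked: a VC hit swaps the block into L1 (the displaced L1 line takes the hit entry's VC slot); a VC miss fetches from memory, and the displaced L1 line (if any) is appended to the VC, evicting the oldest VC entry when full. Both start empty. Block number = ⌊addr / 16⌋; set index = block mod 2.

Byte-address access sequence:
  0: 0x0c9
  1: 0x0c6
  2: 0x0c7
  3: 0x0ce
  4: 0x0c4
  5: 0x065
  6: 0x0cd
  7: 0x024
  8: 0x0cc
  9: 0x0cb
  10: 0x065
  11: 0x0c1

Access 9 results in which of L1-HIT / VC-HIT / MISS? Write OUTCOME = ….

OUTCOME = L1-HIT

#0 0xc9→b12/s0 MISS; vc=[]
#1 0xc6→b12/s0 L1-HIT; vc=[]
#2 0xc7→b12/s0 L1-HIT; vc=[]
#3 0xce→b12/s0 L1-HIT; vc=[]
#4 0xc4→b12/s0 L1-HIT; vc=[]
#5 0x65→b6/s0 MISS; vc=[12]
#6 0xcd→b12/s0 VC-HIT; vc=[6]
#7 0x24→b2/s0 MISS; vc=[6,12]
#8 0xcc→b12/s0 VC-HIT; vc=[6,2]
#9 0xcb→b12/s0 L1-HIT; vc=[6,2]
#10 0x65→b6/s0 VC-HIT; vc=[12,2]
#11 0xc1→b12/s0 VC-HIT; vc=[6,2]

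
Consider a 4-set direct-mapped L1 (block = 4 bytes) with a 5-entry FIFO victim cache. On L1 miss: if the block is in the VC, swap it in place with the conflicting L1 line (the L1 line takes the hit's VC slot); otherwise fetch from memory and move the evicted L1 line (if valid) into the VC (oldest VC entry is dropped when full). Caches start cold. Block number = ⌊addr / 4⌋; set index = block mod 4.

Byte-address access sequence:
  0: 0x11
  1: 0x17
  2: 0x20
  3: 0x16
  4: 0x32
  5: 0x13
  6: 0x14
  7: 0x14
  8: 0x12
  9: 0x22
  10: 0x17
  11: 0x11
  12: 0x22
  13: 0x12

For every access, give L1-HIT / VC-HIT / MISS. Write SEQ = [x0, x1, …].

0: 0x11 (blk 4, set 0) → MISS  vc=[]
1: 0x17 (blk 5, set 1) → MISS  vc=[]
2: 0x20 (blk 8, set 0) → MISS  vc=[4]
3: 0x16 (blk 5, set 1) → L1-HIT  vc=[4]
4: 0x32 (blk 12, set 0) → MISS  vc=[4, 8]
5: 0x13 (blk 4, set 0) → VC-HIT  vc=[12, 8]
6: 0x14 (blk 5, set 1) → L1-HIT  vc=[12, 8]
7: 0x14 (blk 5, set 1) → L1-HIT  vc=[12, 8]
8: 0x12 (blk 4, set 0) → L1-HIT  vc=[12, 8]
9: 0x22 (blk 8, set 0) → VC-HIT  vc=[12, 4]
10: 0x17 (blk 5, set 1) → L1-HIT  vc=[12, 4]
11: 0x11 (blk 4, set 0) → VC-HIT  vc=[12, 8]
12: 0x22 (blk 8, set 0) → VC-HIT  vc=[12, 4]
13: 0x12 (blk 4, set 0) → VC-HIT  vc=[12, 8]

SEQ = [MISS, MISS, MISS, L1-HIT, MISS, VC-HIT, L1-HIT, L1-HIT, L1-HIT, VC-HIT, L1-HIT, VC-HIT, VC-HIT, VC-HIT]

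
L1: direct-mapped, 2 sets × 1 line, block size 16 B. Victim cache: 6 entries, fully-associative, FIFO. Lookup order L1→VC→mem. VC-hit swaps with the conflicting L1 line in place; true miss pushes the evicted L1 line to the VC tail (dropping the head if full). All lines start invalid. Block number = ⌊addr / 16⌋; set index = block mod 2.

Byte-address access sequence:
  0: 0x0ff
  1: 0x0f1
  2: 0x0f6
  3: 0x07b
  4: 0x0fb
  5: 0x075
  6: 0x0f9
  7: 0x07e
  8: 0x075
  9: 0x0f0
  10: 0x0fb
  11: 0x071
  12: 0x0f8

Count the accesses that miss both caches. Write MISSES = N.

MISSES = 2

0: 0xff (blk 15, set 1) → MISS  vc=[]
1: 0xf1 (blk 15, set 1) → L1-HIT  vc=[]
2: 0xf6 (blk 15, set 1) → L1-HIT  vc=[]
3: 0x7b (blk 7, set 1) → MISS  vc=[15]
4: 0xfb (blk 15, set 1) → VC-HIT  vc=[7]
5: 0x75 (blk 7, set 1) → VC-HIT  vc=[15]
6: 0xf9 (blk 15, set 1) → VC-HIT  vc=[7]
7: 0x7e (blk 7, set 1) → VC-HIT  vc=[15]
8: 0x75 (blk 7, set 1) → L1-HIT  vc=[15]
9: 0xf0 (blk 15, set 1) → VC-HIT  vc=[7]
10: 0xfb (blk 15, set 1) → L1-HIT  vc=[7]
11: 0x71 (blk 7, set 1) → VC-HIT  vc=[15]
12: 0xf8 (blk 15, set 1) → VC-HIT  vc=[7]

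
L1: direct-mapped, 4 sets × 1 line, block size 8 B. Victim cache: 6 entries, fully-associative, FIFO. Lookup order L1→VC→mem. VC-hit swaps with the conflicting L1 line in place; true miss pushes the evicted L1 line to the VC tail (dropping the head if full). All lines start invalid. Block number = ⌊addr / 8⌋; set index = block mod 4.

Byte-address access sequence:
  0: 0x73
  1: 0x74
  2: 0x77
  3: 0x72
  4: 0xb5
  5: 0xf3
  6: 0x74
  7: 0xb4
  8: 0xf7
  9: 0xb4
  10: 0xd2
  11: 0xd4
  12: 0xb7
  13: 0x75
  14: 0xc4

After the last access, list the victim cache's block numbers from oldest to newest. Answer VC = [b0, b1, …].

VC = [30, 22, 26]

#0 0x73→b14/s2 MISS; vc=[]
#1 0x74→b14/s2 L1-HIT; vc=[]
#2 0x77→b14/s2 L1-HIT; vc=[]
#3 0x72→b14/s2 L1-HIT; vc=[]
#4 0xb5→b22/s2 MISS; vc=[14]
#5 0xf3→b30/s2 MISS; vc=[14,22]
#6 0x74→b14/s2 VC-HIT; vc=[30,22]
#7 0xb4→b22/s2 VC-HIT; vc=[30,14]
#8 0xf7→b30/s2 VC-HIT; vc=[22,14]
#9 0xb4→b22/s2 VC-HIT; vc=[30,14]
#10 0xd2→b26/s2 MISS; vc=[30,14,22]
#11 0xd4→b26/s2 L1-HIT; vc=[30,14,22]
#12 0xb7→b22/s2 VC-HIT; vc=[30,14,26]
#13 0x75→b14/s2 VC-HIT; vc=[30,22,26]
#14 0xc4→b24/s0 MISS; vc=[30,22,26]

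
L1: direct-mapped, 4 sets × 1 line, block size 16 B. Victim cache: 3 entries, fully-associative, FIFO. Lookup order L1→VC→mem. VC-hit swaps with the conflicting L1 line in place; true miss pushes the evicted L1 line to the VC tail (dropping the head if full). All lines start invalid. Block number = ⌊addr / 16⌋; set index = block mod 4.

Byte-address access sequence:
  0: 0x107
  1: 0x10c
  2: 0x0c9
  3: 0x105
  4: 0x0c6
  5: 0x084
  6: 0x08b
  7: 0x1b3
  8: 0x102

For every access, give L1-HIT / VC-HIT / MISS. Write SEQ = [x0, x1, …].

SEQ = [MISS, L1-HIT, MISS, VC-HIT, VC-HIT, MISS, L1-HIT, MISS, VC-HIT]

  [0] addr=0x107 blk=16 s=0: MISS | VC []
  [1] addr=0x10c blk=16 s=0: L1-HIT | VC []
  [2] addr=0xc9 blk=12 s=0: MISS | VC [16]
  [3] addr=0x105 blk=16 s=0: VC-HIT | VC [12]
  [4] addr=0xc6 blk=12 s=0: VC-HIT | VC [16]
  [5] addr=0x84 blk=8 s=0: MISS | VC [16, 12]
  [6] addr=0x8b blk=8 s=0: L1-HIT | VC [16, 12]
  [7] addr=0x1b3 blk=27 s=3: MISS | VC [16, 12]
  [8] addr=0x102 blk=16 s=0: VC-HIT | VC [8, 12]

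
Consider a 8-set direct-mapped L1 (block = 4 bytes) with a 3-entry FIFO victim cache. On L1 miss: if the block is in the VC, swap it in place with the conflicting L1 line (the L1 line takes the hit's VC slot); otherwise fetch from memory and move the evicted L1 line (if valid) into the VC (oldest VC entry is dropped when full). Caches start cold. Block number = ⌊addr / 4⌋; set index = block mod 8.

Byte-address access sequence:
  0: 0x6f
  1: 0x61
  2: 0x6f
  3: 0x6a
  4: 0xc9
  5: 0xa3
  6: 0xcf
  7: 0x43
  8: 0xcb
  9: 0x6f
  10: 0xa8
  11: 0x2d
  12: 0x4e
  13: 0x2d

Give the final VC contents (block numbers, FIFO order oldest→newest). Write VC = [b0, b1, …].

VC = [50, 27, 19]

0: 0x6f (blk 27, set 3) → MISS  vc=[]
1: 0x61 (blk 24, set 0) → MISS  vc=[]
2: 0x6f (blk 27, set 3) → L1-HIT  vc=[]
3: 0x6a (blk 26, set 2) → MISS  vc=[]
4: 0xc9 (blk 50, set 2) → MISS  vc=[26]
5: 0xa3 (blk 40, set 0) → MISS  vc=[26, 24]
6: 0xcf (blk 51, set 3) → MISS  vc=[26, 24, 27]
7: 0x43 (blk 16, set 0) → MISS  vc=[24, 27, 40]
8: 0xcb (blk 50, set 2) → L1-HIT  vc=[24, 27, 40]
9: 0x6f (blk 27, set 3) → VC-HIT  vc=[24, 51, 40]
10: 0xa8 (blk 42, set 2) → MISS  vc=[51, 40, 50]
11: 0x2d (blk 11, set 3) → MISS  vc=[40, 50, 27]
12: 0x4e (blk 19, set 3) → MISS  vc=[50, 27, 11]
13: 0x2d (blk 11, set 3) → VC-HIT  vc=[50, 27, 19]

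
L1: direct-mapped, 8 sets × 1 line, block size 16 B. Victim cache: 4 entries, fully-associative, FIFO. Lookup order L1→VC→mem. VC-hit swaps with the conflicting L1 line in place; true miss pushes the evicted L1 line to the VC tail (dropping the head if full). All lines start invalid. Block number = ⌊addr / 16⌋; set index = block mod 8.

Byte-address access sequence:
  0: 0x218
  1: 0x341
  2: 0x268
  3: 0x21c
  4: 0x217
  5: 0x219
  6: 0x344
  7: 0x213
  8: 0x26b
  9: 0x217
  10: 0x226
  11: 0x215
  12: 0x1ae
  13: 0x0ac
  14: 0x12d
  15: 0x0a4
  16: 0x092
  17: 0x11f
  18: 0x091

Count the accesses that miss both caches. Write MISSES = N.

0: 0x218 (blk 33, set 1) → MISS  vc=[]
1: 0x341 (blk 52, set 4) → MISS  vc=[]
2: 0x268 (blk 38, set 6) → MISS  vc=[]
3: 0x21c (blk 33, set 1) → L1-HIT  vc=[]
4: 0x217 (blk 33, set 1) → L1-HIT  vc=[]
5: 0x219 (blk 33, set 1) → L1-HIT  vc=[]
6: 0x344 (blk 52, set 4) → L1-HIT  vc=[]
7: 0x213 (blk 33, set 1) → L1-HIT  vc=[]
8: 0x26b (blk 38, set 6) → L1-HIT  vc=[]
9: 0x217 (blk 33, set 1) → L1-HIT  vc=[]
10: 0x226 (blk 34, set 2) → MISS  vc=[]
11: 0x215 (blk 33, set 1) → L1-HIT  vc=[]
12: 0x1ae (blk 26, set 2) → MISS  vc=[34]
13: 0xac (blk 10, set 2) → MISS  vc=[34, 26]
14: 0x12d (blk 18, set 2) → MISS  vc=[34, 26, 10]
15: 0xa4 (blk 10, set 2) → VC-HIT  vc=[34, 26, 18]
16: 0x92 (blk 9, set 1) → MISS  vc=[34, 26, 18, 33]
17: 0x11f (blk 17, set 1) → MISS  vc=[26, 18, 33, 9]
18: 0x91 (blk 9, set 1) → VC-HIT  vc=[26, 18, 33, 17]

MISSES = 9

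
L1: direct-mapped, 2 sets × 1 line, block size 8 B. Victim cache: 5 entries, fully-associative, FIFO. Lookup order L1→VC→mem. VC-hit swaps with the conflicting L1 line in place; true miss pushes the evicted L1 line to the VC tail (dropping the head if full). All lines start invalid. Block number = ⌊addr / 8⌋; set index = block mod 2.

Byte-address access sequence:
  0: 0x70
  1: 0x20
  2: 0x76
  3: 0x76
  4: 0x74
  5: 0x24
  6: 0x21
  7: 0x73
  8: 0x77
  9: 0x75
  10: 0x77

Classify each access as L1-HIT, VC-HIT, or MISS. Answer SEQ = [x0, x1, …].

SEQ = [MISS, MISS, VC-HIT, L1-HIT, L1-HIT, VC-HIT, L1-HIT, VC-HIT, L1-HIT, L1-HIT, L1-HIT]

  [0] addr=0x70 blk=14 s=0: MISS | VC []
  [1] addr=0x20 blk=4 s=0: MISS | VC [14]
  [2] addr=0x76 blk=14 s=0: VC-HIT | VC [4]
  [3] addr=0x76 blk=14 s=0: L1-HIT | VC [4]
  [4] addr=0x74 blk=14 s=0: L1-HIT | VC [4]
  [5] addr=0x24 blk=4 s=0: VC-HIT | VC [14]
  [6] addr=0x21 blk=4 s=0: L1-HIT | VC [14]
  [7] addr=0x73 blk=14 s=0: VC-HIT | VC [4]
  [8] addr=0x77 blk=14 s=0: L1-HIT | VC [4]
  [9] addr=0x75 blk=14 s=0: L1-HIT | VC [4]
  [10] addr=0x77 blk=14 s=0: L1-HIT | VC [4]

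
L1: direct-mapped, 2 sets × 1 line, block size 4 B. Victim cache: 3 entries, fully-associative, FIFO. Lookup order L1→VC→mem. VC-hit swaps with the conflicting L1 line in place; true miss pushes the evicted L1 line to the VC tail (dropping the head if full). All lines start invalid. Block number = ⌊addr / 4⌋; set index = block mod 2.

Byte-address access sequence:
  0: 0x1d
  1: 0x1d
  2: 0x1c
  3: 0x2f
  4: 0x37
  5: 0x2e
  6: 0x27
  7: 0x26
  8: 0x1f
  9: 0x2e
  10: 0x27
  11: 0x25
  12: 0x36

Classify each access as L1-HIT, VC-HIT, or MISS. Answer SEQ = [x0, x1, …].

SEQ = [MISS, L1-HIT, L1-HIT, MISS, MISS, VC-HIT, MISS, L1-HIT, VC-HIT, VC-HIT, VC-HIT, L1-HIT, VC-HIT]

#0 0x1d→b7/s1 MISS; vc=[]
#1 0x1d→b7/s1 L1-HIT; vc=[]
#2 0x1c→b7/s1 L1-HIT; vc=[]
#3 0x2f→b11/s1 MISS; vc=[7]
#4 0x37→b13/s1 MISS; vc=[7,11]
#5 0x2e→b11/s1 VC-HIT; vc=[7,13]
#6 0x27→b9/s1 MISS; vc=[7,13,11]
#7 0x26→b9/s1 L1-HIT; vc=[7,13,11]
#8 0x1f→b7/s1 VC-HIT; vc=[9,13,11]
#9 0x2e→b11/s1 VC-HIT; vc=[9,13,7]
#10 0x27→b9/s1 VC-HIT; vc=[11,13,7]
#11 0x25→b9/s1 L1-HIT; vc=[11,13,7]
#12 0x36→b13/s1 VC-HIT; vc=[11,9,7]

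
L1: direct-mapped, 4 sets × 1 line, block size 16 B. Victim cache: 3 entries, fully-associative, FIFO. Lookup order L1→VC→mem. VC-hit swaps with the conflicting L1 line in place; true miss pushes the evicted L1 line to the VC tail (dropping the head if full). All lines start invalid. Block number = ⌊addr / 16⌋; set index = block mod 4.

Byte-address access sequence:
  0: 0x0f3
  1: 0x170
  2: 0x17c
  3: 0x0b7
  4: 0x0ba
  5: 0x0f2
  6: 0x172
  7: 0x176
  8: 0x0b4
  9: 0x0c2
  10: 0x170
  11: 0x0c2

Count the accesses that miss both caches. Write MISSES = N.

MISSES = 4

  [0] addr=0xf3 blk=15 s=3: MISS | VC []
  [1] addr=0x170 blk=23 s=3: MISS | VC [15]
  [2] addr=0x17c blk=23 s=3: L1-HIT | VC [15]
  [3] addr=0xb7 blk=11 s=3: MISS | VC [15, 23]
  [4] addr=0xba blk=11 s=3: L1-HIT | VC [15, 23]
  [5] addr=0xf2 blk=15 s=3: VC-HIT | VC [11, 23]
  [6] addr=0x172 blk=23 s=3: VC-HIT | VC [11, 15]
  [7] addr=0x176 blk=23 s=3: L1-HIT | VC [11, 15]
  [8] addr=0xb4 blk=11 s=3: VC-HIT | VC [23, 15]
  [9] addr=0xc2 blk=12 s=0: MISS | VC [23, 15]
  [10] addr=0x170 blk=23 s=3: VC-HIT | VC [11, 15]
  [11] addr=0xc2 blk=12 s=0: L1-HIT | VC [11, 15]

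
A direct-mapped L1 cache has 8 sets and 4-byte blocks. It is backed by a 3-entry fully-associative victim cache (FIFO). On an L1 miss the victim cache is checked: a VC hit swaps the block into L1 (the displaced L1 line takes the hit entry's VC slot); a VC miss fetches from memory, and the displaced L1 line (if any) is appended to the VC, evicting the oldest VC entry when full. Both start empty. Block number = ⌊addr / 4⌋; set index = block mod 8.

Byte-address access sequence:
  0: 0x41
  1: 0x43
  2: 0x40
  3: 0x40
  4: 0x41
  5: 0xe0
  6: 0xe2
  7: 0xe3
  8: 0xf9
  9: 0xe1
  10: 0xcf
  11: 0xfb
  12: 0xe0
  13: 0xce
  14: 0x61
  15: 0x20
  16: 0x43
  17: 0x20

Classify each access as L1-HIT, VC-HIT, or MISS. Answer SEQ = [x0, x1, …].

SEQ = [MISS, L1-HIT, L1-HIT, L1-HIT, L1-HIT, MISS, L1-HIT, L1-HIT, MISS, L1-HIT, MISS, L1-HIT, L1-HIT, L1-HIT, MISS, MISS, VC-HIT, VC-HIT]

#0 0x41→b16/s0 MISS; vc=[]
#1 0x43→b16/s0 L1-HIT; vc=[]
#2 0x40→b16/s0 L1-HIT; vc=[]
#3 0x40→b16/s0 L1-HIT; vc=[]
#4 0x41→b16/s0 L1-HIT; vc=[]
#5 0xe0→b56/s0 MISS; vc=[16]
#6 0xe2→b56/s0 L1-HIT; vc=[16]
#7 0xe3→b56/s0 L1-HIT; vc=[16]
#8 0xf9→b62/s6 MISS; vc=[16]
#9 0xe1→b56/s0 L1-HIT; vc=[16]
#10 0xcf→b51/s3 MISS; vc=[16]
#11 0xfb→b62/s6 L1-HIT; vc=[16]
#12 0xe0→b56/s0 L1-HIT; vc=[16]
#13 0xce→b51/s3 L1-HIT; vc=[16]
#14 0x61→b24/s0 MISS; vc=[16,56]
#15 0x20→b8/s0 MISS; vc=[16,56,24]
#16 0x43→b16/s0 VC-HIT; vc=[8,56,24]
#17 0x20→b8/s0 VC-HIT; vc=[16,56,24]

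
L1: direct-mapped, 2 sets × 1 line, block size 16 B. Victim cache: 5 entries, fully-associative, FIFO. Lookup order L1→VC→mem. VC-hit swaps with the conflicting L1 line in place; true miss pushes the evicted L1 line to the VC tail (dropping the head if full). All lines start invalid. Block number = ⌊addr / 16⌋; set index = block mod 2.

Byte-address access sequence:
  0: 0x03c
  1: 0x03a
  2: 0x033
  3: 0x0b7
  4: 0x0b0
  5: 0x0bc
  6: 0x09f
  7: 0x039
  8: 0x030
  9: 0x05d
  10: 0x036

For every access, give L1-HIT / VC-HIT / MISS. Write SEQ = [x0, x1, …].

SEQ = [MISS, L1-HIT, L1-HIT, MISS, L1-HIT, L1-HIT, MISS, VC-HIT, L1-HIT, MISS, VC-HIT]

0: 0x3c (blk 3, set 1) → MISS  vc=[]
1: 0x3a (blk 3, set 1) → L1-HIT  vc=[]
2: 0x33 (blk 3, set 1) → L1-HIT  vc=[]
3: 0xb7 (blk 11, set 1) → MISS  vc=[3]
4: 0xb0 (blk 11, set 1) → L1-HIT  vc=[3]
5: 0xbc (blk 11, set 1) → L1-HIT  vc=[3]
6: 0x9f (blk 9, set 1) → MISS  vc=[3, 11]
7: 0x39 (blk 3, set 1) → VC-HIT  vc=[9, 11]
8: 0x30 (blk 3, set 1) → L1-HIT  vc=[9, 11]
9: 0x5d (blk 5, set 1) → MISS  vc=[9, 11, 3]
10: 0x36 (blk 3, set 1) → VC-HIT  vc=[9, 11, 5]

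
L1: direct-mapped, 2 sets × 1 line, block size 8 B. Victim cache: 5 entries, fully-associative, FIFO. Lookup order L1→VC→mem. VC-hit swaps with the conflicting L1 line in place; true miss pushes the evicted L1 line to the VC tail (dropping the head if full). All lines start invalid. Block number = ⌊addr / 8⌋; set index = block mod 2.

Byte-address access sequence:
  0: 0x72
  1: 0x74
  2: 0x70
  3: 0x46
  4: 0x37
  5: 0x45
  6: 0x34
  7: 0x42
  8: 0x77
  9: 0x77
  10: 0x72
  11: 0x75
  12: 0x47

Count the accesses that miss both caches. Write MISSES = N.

MISSES = 3

#0 0x72→b14/s0 MISS; vc=[]
#1 0x74→b14/s0 L1-HIT; vc=[]
#2 0x70→b14/s0 L1-HIT; vc=[]
#3 0x46→b8/s0 MISS; vc=[14]
#4 0x37→b6/s0 MISS; vc=[14,8]
#5 0x45→b8/s0 VC-HIT; vc=[14,6]
#6 0x34→b6/s0 VC-HIT; vc=[14,8]
#7 0x42→b8/s0 VC-HIT; vc=[14,6]
#8 0x77→b14/s0 VC-HIT; vc=[8,6]
#9 0x77→b14/s0 L1-HIT; vc=[8,6]
#10 0x72→b14/s0 L1-HIT; vc=[8,6]
#11 0x75→b14/s0 L1-HIT; vc=[8,6]
#12 0x47→b8/s0 VC-HIT; vc=[14,6]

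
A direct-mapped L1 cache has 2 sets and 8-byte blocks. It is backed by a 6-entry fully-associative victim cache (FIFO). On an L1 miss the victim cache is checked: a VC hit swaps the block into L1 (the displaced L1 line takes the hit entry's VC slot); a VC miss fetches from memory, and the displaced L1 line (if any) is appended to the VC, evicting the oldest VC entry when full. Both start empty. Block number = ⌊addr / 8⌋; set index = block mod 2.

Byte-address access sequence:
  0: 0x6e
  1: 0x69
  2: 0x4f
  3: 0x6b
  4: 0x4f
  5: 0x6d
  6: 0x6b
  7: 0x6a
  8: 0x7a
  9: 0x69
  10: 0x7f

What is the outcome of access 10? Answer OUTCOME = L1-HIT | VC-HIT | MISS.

#0 0x6e→b13/s1 MISS; vc=[]
#1 0x69→b13/s1 L1-HIT; vc=[]
#2 0x4f→b9/s1 MISS; vc=[13]
#3 0x6b→b13/s1 VC-HIT; vc=[9]
#4 0x4f→b9/s1 VC-HIT; vc=[13]
#5 0x6d→b13/s1 VC-HIT; vc=[9]
#6 0x6b→b13/s1 L1-HIT; vc=[9]
#7 0x6a→b13/s1 L1-HIT; vc=[9]
#8 0x7a→b15/s1 MISS; vc=[9,13]
#9 0x69→b13/s1 VC-HIT; vc=[9,15]
#10 0x7f→b15/s1 VC-HIT; vc=[9,13]

OUTCOME = VC-HIT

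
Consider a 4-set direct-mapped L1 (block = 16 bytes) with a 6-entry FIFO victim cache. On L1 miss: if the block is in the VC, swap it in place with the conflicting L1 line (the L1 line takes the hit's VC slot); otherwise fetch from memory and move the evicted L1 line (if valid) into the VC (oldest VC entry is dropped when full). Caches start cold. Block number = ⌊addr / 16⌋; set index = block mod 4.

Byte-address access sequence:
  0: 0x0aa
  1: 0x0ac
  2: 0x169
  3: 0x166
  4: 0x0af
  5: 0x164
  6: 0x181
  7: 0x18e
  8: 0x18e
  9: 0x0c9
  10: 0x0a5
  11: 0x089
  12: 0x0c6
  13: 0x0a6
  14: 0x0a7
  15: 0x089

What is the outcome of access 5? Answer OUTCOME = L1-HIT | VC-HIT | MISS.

0: 0xaa (blk 10, set 2) → MISS  vc=[]
1: 0xac (blk 10, set 2) → L1-HIT  vc=[]
2: 0x169 (blk 22, set 2) → MISS  vc=[10]
3: 0x166 (blk 22, set 2) → L1-HIT  vc=[10]
4: 0xaf (blk 10, set 2) → VC-HIT  vc=[22]
5: 0x164 (blk 22, set 2) → VC-HIT  vc=[10]
6: 0x181 (blk 24, set 0) → MISS  vc=[10]
7: 0x18e (blk 24, set 0) → L1-HIT  vc=[10]
8: 0x18e (blk 24, set 0) → L1-HIT  vc=[10]
9: 0xc9 (blk 12, set 0) → MISS  vc=[10, 24]
10: 0xa5 (blk 10, set 2) → VC-HIT  vc=[22, 24]
11: 0x89 (blk 8, set 0) → MISS  vc=[22, 24, 12]
12: 0xc6 (blk 12, set 0) → VC-HIT  vc=[22, 24, 8]
13: 0xa6 (blk 10, set 2) → L1-HIT  vc=[22, 24, 8]
14: 0xa7 (blk 10, set 2) → L1-HIT  vc=[22, 24, 8]
15: 0x89 (blk 8, set 0) → VC-HIT  vc=[22, 24, 12]

OUTCOME = VC-HIT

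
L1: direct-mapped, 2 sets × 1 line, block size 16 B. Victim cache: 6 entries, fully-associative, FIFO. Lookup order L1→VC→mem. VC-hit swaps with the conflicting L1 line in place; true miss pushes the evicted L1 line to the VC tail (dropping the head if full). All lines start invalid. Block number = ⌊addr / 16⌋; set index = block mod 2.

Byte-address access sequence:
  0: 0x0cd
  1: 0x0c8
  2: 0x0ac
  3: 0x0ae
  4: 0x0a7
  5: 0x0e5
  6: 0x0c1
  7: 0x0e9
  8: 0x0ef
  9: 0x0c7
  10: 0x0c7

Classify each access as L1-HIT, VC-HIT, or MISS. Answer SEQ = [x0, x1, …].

#0 0xcd→b12/s0 MISS; vc=[]
#1 0xc8→b12/s0 L1-HIT; vc=[]
#2 0xac→b10/s0 MISS; vc=[12]
#3 0xae→b10/s0 L1-HIT; vc=[12]
#4 0xa7→b10/s0 L1-HIT; vc=[12]
#5 0xe5→b14/s0 MISS; vc=[12,10]
#6 0xc1→b12/s0 VC-HIT; vc=[14,10]
#7 0xe9→b14/s0 VC-HIT; vc=[12,10]
#8 0xef→b14/s0 L1-HIT; vc=[12,10]
#9 0xc7→b12/s0 VC-HIT; vc=[14,10]
#10 0xc7→b12/s0 L1-HIT; vc=[14,10]

SEQ = [MISS, L1-HIT, MISS, L1-HIT, L1-HIT, MISS, VC-HIT, VC-HIT, L1-HIT, VC-HIT, L1-HIT]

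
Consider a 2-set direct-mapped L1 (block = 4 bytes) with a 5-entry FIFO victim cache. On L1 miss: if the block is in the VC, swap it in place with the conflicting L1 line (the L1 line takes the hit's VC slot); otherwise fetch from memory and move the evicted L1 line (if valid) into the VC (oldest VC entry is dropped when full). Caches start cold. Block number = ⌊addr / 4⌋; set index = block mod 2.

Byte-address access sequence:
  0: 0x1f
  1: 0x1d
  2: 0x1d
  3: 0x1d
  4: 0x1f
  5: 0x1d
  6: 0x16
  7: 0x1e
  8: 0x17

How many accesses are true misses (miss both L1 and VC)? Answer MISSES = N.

MISSES = 2

0: 0x1f (blk 7, set 1) → MISS  vc=[]
1: 0x1d (blk 7, set 1) → L1-HIT  vc=[]
2: 0x1d (blk 7, set 1) → L1-HIT  vc=[]
3: 0x1d (blk 7, set 1) → L1-HIT  vc=[]
4: 0x1f (blk 7, set 1) → L1-HIT  vc=[]
5: 0x1d (blk 7, set 1) → L1-HIT  vc=[]
6: 0x16 (blk 5, set 1) → MISS  vc=[7]
7: 0x1e (blk 7, set 1) → VC-HIT  vc=[5]
8: 0x17 (blk 5, set 1) → VC-HIT  vc=[7]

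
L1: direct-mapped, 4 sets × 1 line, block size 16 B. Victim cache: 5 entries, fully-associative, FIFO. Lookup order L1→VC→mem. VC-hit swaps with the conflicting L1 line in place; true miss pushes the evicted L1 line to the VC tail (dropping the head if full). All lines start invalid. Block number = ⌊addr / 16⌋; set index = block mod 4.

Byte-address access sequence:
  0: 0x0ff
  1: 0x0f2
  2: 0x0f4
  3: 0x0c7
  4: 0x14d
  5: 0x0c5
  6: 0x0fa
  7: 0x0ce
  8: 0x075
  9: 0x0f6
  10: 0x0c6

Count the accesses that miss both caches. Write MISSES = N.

MISSES = 4

#0 0xff→b15/s3 MISS; vc=[]
#1 0xf2→b15/s3 L1-HIT; vc=[]
#2 0xf4→b15/s3 L1-HIT; vc=[]
#3 0xc7→b12/s0 MISS; vc=[]
#4 0x14d→b20/s0 MISS; vc=[12]
#5 0xc5→b12/s0 VC-HIT; vc=[20]
#6 0xfa→b15/s3 L1-HIT; vc=[20]
#7 0xce→b12/s0 L1-HIT; vc=[20]
#8 0x75→b7/s3 MISS; vc=[20,15]
#9 0xf6→b15/s3 VC-HIT; vc=[20,7]
#10 0xc6→b12/s0 L1-HIT; vc=[20,7]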